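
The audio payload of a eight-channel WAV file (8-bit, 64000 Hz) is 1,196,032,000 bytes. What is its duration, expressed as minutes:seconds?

38:56

Byte rate = 64,000 × 1 × 8 = 512,000 bytes/s.
Duration = 1,196,032,000 / 512,000 = 2,336 s.
2,336 s = 38:56.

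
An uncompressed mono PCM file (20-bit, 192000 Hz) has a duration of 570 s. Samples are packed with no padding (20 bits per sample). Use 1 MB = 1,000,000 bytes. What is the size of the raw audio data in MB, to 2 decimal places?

Bits = 192,000 × 570 × 20 × 1 = 2,188,800,000 bits = 273,600,000 bytes.
273,600,000 / 1,000,000 = 273.60 MB.

273.60 MB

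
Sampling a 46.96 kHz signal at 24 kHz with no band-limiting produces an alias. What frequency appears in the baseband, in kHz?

Nyquist = 24,000/2 = 12,000 Hz; 46,960 Hz exceeds it.
Alias = |46,960 − 2×24,000| = |46,960 − 48,000| = 1,040 Hz = 1.04 kHz.

1.04 kHz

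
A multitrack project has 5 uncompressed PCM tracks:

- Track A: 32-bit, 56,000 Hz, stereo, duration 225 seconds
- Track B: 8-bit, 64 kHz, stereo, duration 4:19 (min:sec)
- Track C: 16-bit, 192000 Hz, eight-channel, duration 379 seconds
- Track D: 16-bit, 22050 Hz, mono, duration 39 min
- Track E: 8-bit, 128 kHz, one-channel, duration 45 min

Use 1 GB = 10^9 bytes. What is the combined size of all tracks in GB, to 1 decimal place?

1.7 GB

Track A: 56,000 × 225 × 4 × 2 = 100,800,000 bytes.
Track B: 4:19 (min:sec) = 259 s; 64,000 × 259 × 1 × 2 = 33,152,000 bytes.
Track C: 192,000 × 379 × 2 × 8 = 1,164,288,000 bytes.
Track D: 39 min = 2,340 s; 22,050 × 2,340 × 2 × 1 = 103,194,000 bytes.
Track E: 45 min = 2,700 s; 128,000 × 2,700 × 1 × 1 = 345,600,000 bytes.
Total = 1,747,034,000 bytes = 1.7 GB.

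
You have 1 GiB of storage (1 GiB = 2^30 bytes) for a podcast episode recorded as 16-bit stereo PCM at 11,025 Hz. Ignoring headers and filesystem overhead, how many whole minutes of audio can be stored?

Uncompressed byte rate = 11,025 × 2 × 2 = 44,100 bytes/s.
Capacity = 1 × 1,073,741,824 = 1,073,741,824 bytes.
1,073,741,824 / 44,100 ≈ 24347.89 s → 405 minutes.

405 minutes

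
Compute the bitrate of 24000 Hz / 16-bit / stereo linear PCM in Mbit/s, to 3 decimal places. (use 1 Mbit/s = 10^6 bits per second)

Bit rate = 24,000 × 16 × 2 = 768,000 bits/s.
= 0.768 Mbit/s.

0.768 Mbit/s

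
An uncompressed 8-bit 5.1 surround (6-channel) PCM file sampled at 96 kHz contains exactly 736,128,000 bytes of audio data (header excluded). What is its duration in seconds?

Byte rate = 96,000 × 1 × 6 = 576,000 bytes/s.
Duration = 736,128,000 / 576,000 = 1,278 s.

1,278 seconds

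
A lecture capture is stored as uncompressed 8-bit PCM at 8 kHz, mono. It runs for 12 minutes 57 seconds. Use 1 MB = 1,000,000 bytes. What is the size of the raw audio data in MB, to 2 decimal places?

Duration = 12 minutes 57 seconds = 777 s.
Bytes = 8,000 samples/s × 777 s × 1 bytes/sample × 1 ch = 6,216,000 bytes.
6,216,000 / 1,000,000 = 6.22 MB.

6.22 MB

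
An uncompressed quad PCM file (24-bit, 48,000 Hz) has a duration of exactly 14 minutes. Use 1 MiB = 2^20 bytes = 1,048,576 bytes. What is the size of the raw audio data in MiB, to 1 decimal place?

461.4 MiB

Duration = exactly 14 minutes = 840 s.
Bytes = 48,000 samples/s × 840 s × 3 bytes/sample × 4 ch = 483,840,000 bytes.
483,840,000 / 1,048,576 = 461.4 MiB.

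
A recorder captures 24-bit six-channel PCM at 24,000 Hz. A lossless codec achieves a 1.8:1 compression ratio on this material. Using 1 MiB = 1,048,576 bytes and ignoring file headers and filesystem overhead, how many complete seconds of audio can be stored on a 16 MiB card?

Uncompressed byte rate = 24,000 × 3 × 6 = 432,000 bytes/s.
After 1.8:1 compression, effective rate ≈ 240000 bytes/s.
Capacity = 16 × 1,048,576 = 16,777,216 bytes.
16,777,216 / effective rate ≈ 69.91 s → 69 seconds.

69 seconds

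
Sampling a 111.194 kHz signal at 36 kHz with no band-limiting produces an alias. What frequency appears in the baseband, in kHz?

Nyquist = 36,000/2 = 18,000 Hz; 111,194 Hz exceeds it.
Alias = |111,194 − 3×36,000| = |111,194 − 108,000| = 3,194 Hz = 3.194 kHz.

3.194 kHz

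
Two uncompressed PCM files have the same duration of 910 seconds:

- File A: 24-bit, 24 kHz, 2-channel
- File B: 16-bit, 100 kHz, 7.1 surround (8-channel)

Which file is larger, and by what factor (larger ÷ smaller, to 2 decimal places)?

File A: 24,000 × 3 × 2 = 144,000 bytes/s.
File B: 100,000 × 2 × 8 = 1,600,000 bytes/s.
File B is larger; ratio = 1,456,000,000 / 131,040,000 = 11.11.

File B, by a factor of 11.11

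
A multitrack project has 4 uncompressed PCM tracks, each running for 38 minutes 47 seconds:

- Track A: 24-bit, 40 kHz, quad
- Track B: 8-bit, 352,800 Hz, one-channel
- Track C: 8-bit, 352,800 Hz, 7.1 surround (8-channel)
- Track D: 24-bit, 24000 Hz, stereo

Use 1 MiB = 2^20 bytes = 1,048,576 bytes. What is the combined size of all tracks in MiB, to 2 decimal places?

38 minutes 47 seconds = 2,327 s.
Track A: 40,000 × 2,327 × 3 × 4 = 1,116,960,000 bytes.
Track B: 352,800 × 2,327 × 1 × 1 = 820,965,600 bytes.
Track C: 352,800 × 2,327 × 1 × 8 = 6,567,724,800 bytes.
Track D: 24,000 × 2,327 × 3 × 2 = 335,088,000 bytes.
Total = 8,840,738,400 bytes = 8431.19 MiB.

8431.19 MiB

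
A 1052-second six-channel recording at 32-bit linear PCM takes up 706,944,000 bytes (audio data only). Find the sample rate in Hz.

28,000 Hz

Bytes = sample_rate × seconds × bytes_per_sample × channels.
sample_rate = 706,944,000 / (1,052 × 4 × 6) = 706,944,000 / 25,248 = 28,000 Hz.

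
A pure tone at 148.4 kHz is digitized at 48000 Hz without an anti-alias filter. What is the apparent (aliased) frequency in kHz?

4.4 kHz

Nyquist = 48,000/2 = 24,000 Hz; 148,400 Hz exceeds it.
Alias = |148,400 − 3×48,000| = |148,400 − 144,000| = 4,400 Hz = 4.4 kHz.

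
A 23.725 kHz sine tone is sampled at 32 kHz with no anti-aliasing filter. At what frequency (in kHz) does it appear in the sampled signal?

8.275 kHz

Nyquist = 32,000/2 = 16,000 Hz; 23,725 Hz exceeds it.
Alias = |23,725 − 1×32,000| = |23,725 − 32,000| = 8,275 Hz = 8.275 kHz.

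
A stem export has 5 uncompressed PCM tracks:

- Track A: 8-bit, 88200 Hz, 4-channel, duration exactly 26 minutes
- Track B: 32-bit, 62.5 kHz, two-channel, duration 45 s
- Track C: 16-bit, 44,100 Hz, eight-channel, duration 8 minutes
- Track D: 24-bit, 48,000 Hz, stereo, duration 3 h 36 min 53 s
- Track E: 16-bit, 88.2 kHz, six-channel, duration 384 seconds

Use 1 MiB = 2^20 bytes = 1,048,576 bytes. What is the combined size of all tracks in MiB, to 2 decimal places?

4831.05 MiB

Track A: exactly 26 minutes = 1,560 s; 88,200 × 1,560 × 1 × 4 = 550,368,000 bytes.
Track B: 62,500 × 45 × 4 × 2 = 22,500,000 bytes.
Track C: 8 minutes = 480 s; 44,100 × 480 × 2 × 8 = 338,688,000 bytes.
Track D: 3 h 36 min 53 s = 13,013 s; 48,000 × 13,013 × 3 × 2 = 3,747,744,000 bytes.
Track E: 88,200 × 384 × 2 × 6 = 406,425,600 bytes.
Total = 5,065,725,600 bytes = 4831.05 MiB.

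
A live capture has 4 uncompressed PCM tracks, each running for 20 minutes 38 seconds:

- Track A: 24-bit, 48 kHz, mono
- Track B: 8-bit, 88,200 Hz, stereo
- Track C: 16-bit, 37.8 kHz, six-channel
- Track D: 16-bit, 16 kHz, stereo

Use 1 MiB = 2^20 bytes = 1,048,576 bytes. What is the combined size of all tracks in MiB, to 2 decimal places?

20 minutes 38 seconds = 1,238 s.
Track A: 48,000 × 1,238 × 3 × 1 = 178,272,000 bytes.
Track B: 88,200 × 1,238 × 1 × 2 = 218,383,200 bytes.
Track C: 37,800 × 1,238 × 2 × 6 = 561,556,800 bytes.
Track D: 16,000 × 1,238 × 2 × 2 = 79,232,000 bytes.
Total = 1,037,444,000 bytes = 989.38 MiB.

989.38 MiB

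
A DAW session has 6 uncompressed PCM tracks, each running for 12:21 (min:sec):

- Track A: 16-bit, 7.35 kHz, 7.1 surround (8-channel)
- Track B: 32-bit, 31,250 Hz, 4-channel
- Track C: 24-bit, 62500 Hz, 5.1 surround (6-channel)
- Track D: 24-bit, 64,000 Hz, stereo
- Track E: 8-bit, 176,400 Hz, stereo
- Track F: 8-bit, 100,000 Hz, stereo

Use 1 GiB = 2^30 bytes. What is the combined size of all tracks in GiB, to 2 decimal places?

1.85 GiB

12:21 (min:sec) = 741 s.
Track A: 7,350 × 741 × 2 × 8 = 87,141,600 bytes.
Track B: 31,250 × 741 × 4 × 4 = 370,500,000 bytes.
Track C: 62,500 × 741 × 3 × 6 = 833,625,000 bytes.
Track D: 64,000 × 741 × 3 × 2 = 284,544,000 bytes.
Track E: 176,400 × 741 × 1 × 2 = 261,424,800 bytes.
Track F: 100,000 × 741 × 1 × 2 = 148,200,000 bytes.
Total = 1,985,435,400 bytes = 1.85 GiB.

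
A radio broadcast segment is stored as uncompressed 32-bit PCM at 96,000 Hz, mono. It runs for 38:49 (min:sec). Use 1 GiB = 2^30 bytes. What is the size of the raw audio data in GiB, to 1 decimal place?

Duration = 38:49 (min:sec) = 2,329 s.
Bytes = 96,000 samples/s × 2,329 s × 4 bytes/sample × 1 ch = 894,336,000 bytes.
894,336,000 / 1,073,741,824 = 0.8 GiB.

0.8 GiB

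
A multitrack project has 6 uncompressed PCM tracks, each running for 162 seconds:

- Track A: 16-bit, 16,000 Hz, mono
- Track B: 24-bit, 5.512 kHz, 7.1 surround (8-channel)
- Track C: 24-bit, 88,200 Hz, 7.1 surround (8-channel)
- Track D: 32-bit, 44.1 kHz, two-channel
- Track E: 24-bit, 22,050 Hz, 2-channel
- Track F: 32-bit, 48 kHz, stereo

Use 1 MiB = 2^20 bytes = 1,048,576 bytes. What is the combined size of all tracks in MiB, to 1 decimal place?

Track A: 16,000 × 162 × 2 × 1 = 5,184,000 bytes.
Track B: 5,512 × 162 × 3 × 8 = 21,430,656 bytes.
Track C: 88,200 × 162 × 3 × 8 = 342,921,600 bytes.
Track D: 44,100 × 162 × 4 × 2 = 57,153,600 bytes.
Track E: 22,050 × 162 × 3 × 2 = 21,432,600 bytes.
Track F: 48,000 × 162 × 4 × 2 = 62,208,000 bytes.
Total = 510,330,456 bytes = 486.7 MiB.

486.7 MiB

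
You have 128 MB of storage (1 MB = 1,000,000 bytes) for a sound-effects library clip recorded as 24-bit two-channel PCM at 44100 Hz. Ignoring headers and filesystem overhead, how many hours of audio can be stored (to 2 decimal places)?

Uncompressed byte rate = 44,100 × 3 × 2 = 264,600 bytes/s.
Capacity = 128 × 1,000,000 = 128,000,000 bytes.
128,000,000 / 264,600 ≈ 483.75 s → 0.13 hours.

0.13 hours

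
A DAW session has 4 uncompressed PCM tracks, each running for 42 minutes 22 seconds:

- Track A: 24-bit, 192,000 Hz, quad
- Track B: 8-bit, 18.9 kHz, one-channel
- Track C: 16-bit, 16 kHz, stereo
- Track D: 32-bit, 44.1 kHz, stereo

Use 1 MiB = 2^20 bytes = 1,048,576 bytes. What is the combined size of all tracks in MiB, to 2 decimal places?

6641.69 MiB

42 minutes 22 seconds = 2,542 s.
Track A: 192,000 × 2,542 × 3 × 4 = 5,856,768,000 bytes.
Track B: 18,900 × 2,542 × 1 × 1 = 48,043,800 bytes.
Track C: 16,000 × 2,542 × 2 × 2 = 162,688,000 bytes.
Track D: 44,100 × 2,542 × 4 × 2 = 896,817,600 bytes.
Total = 6,964,317,400 bytes = 6641.69 MiB.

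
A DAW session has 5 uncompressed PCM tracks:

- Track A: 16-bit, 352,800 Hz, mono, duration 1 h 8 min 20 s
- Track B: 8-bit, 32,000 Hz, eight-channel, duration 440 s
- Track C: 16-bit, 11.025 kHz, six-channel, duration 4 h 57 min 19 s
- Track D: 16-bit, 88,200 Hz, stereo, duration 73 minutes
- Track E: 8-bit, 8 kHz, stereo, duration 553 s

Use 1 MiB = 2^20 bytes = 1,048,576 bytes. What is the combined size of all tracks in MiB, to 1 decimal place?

6599.2 MiB

Track A: 1 h 8 min 20 s = 4,100 s; 352,800 × 4,100 × 2 × 1 = 2,892,960,000 bytes.
Track B: 32,000 × 440 × 1 × 8 = 112,640,000 bytes.
Track C: 4 h 57 min 19 s = 17,839 s; 11,025 × 17,839 × 2 × 6 = 2,360,099,700 bytes.
Track D: 73 minutes = 4,380 s; 88,200 × 4,380 × 2 × 2 = 1,545,264,000 bytes.
Track E: 8,000 × 553 × 1 × 2 = 8,848,000 bytes.
Total = 6,919,811,700 bytes = 6599.2 MiB.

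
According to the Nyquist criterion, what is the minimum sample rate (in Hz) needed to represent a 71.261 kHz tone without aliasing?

Minimum sample rate = 2 × 71,261 Hz = 142,522 Hz.

142,522 Hz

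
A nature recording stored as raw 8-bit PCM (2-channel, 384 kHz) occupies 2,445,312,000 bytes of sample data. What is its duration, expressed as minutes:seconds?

53:04

Byte rate = 384,000 × 1 × 2 = 768,000 bytes/s.
Duration = 2,445,312,000 / 768,000 = 3,184 s.
3,184 s = 53:04.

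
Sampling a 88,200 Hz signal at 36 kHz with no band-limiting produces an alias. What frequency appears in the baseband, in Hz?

16,200 Hz

Nyquist = 36,000/2 = 18,000 Hz; 88,200 Hz exceeds it.
Alias = |88,200 − 2×36,000| = |88,200 − 72,000| = 16,200 Hz.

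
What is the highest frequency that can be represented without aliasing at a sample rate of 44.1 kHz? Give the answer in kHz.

Nyquist frequency = sample rate / 2 = 44,100 / 2 = 22.05 kHz.

22.05 kHz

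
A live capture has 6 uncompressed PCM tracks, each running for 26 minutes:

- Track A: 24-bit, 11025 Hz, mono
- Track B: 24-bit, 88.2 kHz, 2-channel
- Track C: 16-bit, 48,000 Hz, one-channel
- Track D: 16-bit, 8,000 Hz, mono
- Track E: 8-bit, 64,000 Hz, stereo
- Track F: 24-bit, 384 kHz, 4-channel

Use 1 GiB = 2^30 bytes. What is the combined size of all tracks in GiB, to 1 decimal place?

7.9 GiB

26 minutes = 1,560 s.
Track A: 11,025 × 1,560 × 3 × 1 = 51,597,000 bytes.
Track B: 88,200 × 1,560 × 3 × 2 = 825,552,000 bytes.
Track C: 48,000 × 1,560 × 2 × 1 = 149,760,000 bytes.
Track D: 8,000 × 1,560 × 2 × 1 = 24,960,000 bytes.
Track E: 64,000 × 1,560 × 1 × 2 = 199,680,000 bytes.
Track F: 384,000 × 1,560 × 3 × 4 = 7,188,480,000 bytes.
Total = 8,440,029,000 bytes = 7.9 GiB.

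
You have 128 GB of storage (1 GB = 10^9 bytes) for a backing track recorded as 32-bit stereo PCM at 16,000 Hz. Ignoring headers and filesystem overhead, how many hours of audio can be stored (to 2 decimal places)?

277.78 hours

Uncompressed byte rate = 16,000 × 4 × 2 = 128,000 bytes/s.
Capacity = 128 × 1,000,000,000 = 128,000,000,000 bytes.
128,000,000,000 / 128,000 ≈ 1000000 s → 277.78 hours.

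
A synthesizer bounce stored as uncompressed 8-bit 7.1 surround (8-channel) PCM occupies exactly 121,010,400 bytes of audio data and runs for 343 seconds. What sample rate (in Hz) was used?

Bytes = sample_rate × seconds × bytes_per_sample × channels.
sample_rate = 121,010,400 / (343 × 1 × 8) = 121,010,400 / 2,744 = 44,100 Hz.

44,100 Hz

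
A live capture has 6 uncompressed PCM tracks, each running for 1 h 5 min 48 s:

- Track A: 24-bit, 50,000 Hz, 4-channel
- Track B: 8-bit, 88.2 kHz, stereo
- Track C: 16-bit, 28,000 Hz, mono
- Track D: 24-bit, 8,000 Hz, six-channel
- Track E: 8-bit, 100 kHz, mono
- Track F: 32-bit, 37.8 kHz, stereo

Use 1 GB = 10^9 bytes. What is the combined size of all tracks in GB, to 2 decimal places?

5.44 GB

1 h 5 min 48 s = 3,948 s.
Track A: 50,000 × 3,948 × 3 × 4 = 2,368,800,000 bytes.
Track B: 88,200 × 3,948 × 1 × 2 = 696,427,200 bytes.
Track C: 28,000 × 3,948 × 2 × 1 = 221,088,000 bytes.
Track D: 8,000 × 3,948 × 3 × 6 = 568,512,000 bytes.
Track E: 100,000 × 3,948 × 1 × 1 = 394,800,000 bytes.
Track F: 37,800 × 3,948 × 4 × 2 = 1,193,875,200 bytes.
Total = 5,443,502,400 bytes = 5.44 GB.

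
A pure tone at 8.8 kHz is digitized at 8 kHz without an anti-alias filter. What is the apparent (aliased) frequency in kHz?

Nyquist = 8,000/2 = 4,000 Hz; 8,800 Hz exceeds it.
Alias = |8,800 − 1×8,000| = |8,800 − 8,000| = 800 Hz = 0.8 kHz.

0.8 kHz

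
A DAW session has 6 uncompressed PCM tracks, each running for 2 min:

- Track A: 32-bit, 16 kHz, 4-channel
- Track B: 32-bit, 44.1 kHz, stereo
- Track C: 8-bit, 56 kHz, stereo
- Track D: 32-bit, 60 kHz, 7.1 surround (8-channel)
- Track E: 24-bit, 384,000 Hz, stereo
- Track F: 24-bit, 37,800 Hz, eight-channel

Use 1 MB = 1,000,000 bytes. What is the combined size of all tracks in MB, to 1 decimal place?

702.2 MB

2 min = 120 s.
Track A: 16,000 × 120 × 4 × 4 = 30,720,000 bytes.
Track B: 44,100 × 120 × 4 × 2 = 42,336,000 bytes.
Track C: 56,000 × 120 × 1 × 2 = 13,440,000 bytes.
Track D: 60,000 × 120 × 4 × 8 = 230,400,000 bytes.
Track E: 384,000 × 120 × 3 × 2 = 276,480,000 bytes.
Track F: 37,800 × 120 × 3 × 8 = 108,864,000 bytes.
Total = 702,240,000 bytes = 702.2 MB.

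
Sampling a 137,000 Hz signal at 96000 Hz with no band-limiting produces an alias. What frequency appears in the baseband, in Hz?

Nyquist = 96,000/2 = 48,000 Hz; 137,000 Hz exceeds it.
Alias = |137,000 − 1×96,000| = |137,000 − 96,000| = 41,000 Hz.

41,000 Hz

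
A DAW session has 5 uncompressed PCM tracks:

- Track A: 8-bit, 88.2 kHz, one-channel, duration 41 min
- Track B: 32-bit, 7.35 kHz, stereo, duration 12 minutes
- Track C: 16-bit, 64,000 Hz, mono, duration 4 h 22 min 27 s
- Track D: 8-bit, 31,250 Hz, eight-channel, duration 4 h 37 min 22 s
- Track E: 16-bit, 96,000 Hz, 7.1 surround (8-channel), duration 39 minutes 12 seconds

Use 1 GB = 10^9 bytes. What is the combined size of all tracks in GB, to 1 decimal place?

10.0 GB

Track A: 41 min = 2,460 s; 88,200 × 2,460 × 1 × 1 = 216,972,000 bytes.
Track B: 12 minutes = 720 s; 7,350 × 720 × 4 × 2 = 42,336,000 bytes.
Track C: 4 h 22 min 27 s = 15,747 s; 64,000 × 15,747 × 2 × 1 = 2,015,616,000 bytes.
Track D: 4 h 37 min 22 s = 16,642 s; 31,250 × 16,642 × 1 × 8 = 4,160,500,000 bytes.
Track E: 39 minutes 12 seconds = 2,352 s; 96,000 × 2,352 × 2 × 8 = 3,612,672,000 bytes.
Total = 10,048,096,000 bytes = 10.0 GB.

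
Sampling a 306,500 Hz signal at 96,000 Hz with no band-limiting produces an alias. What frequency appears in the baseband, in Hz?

Nyquist = 96,000/2 = 48,000 Hz; 306,500 Hz exceeds it.
Alias = |306,500 − 3×96,000| = |306,500 − 288,000| = 18,500 Hz.

18,500 Hz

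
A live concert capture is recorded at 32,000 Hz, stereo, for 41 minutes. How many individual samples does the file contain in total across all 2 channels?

157,440,000 samples

41 minutes = 2,460 s.
32,000 × 2,460 s × 2 ch = 157,440,000 samples.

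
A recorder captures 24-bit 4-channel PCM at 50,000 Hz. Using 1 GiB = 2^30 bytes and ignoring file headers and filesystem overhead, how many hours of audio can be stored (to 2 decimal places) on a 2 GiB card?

Uncompressed byte rate = 50,000 × 3 × 4 = 600,000 bytes/s.
Capacity = 2 × 1,073,741,824 = 2,147,483,648 bytes.
2,147,483,648 / 600,000 ≈ 3579.14 s → 0.99 hours.

0.99 hours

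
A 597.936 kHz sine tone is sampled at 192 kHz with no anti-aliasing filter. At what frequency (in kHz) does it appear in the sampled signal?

Nyquist = 192,000/2 = 96,000 Hz; 597,936 Hz exceeds it.
Alias = |597,936 − 3×192,000| = |597,936 − 576,000| = 21,936 Hz = 21.936 kHz.

21.936 kHz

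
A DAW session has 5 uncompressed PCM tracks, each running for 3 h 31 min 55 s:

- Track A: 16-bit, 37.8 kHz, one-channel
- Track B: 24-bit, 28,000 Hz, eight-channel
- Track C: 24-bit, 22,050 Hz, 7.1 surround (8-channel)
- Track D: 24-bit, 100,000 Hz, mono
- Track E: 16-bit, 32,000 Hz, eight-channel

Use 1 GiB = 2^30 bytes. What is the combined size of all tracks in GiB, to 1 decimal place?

3 h 31 min 55 s = 12,715 s.
Track A: 37,800 × 12,715 × 2 × 1 = 961,254,000 bytes.
Track B: 28,000 × 12,715 × 3 × 8 = 8,544,480,000 bytes.
Track C: 22,050 × 12,715 × 3 × 8 = 6,728,778,000 bytes.
Track D: 100,000 × 12,715 × 3 × 1 = 3,814,500,000 bytes.
Track E: 32,000 × 12,715 × 2 × 8 = 6,510,080,000 bytes.
Total = 26,559,092,000 bytes = 24.7 GiB.

24.7 GiB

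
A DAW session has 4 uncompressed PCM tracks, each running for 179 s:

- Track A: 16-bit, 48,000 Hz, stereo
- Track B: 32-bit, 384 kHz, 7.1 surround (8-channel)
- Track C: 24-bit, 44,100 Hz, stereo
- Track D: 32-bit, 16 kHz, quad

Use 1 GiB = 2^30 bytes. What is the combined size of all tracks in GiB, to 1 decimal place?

2.2 GiB

Track A: 48,000 × 179 × 2 × 2 = 34,368,000 bytes.
Track B: 384,000 × 179 × 4 × 8 = 2,199,552,000 bytes.
Track C: 44,100 × 179 × 3 × 2 = 47,363,400 bytes.
Track D: 16,000 × 179 × 4 × 4 = 45,824,000 bytes.
Total = 2,327,107,400 bytes = 2.2 GiB.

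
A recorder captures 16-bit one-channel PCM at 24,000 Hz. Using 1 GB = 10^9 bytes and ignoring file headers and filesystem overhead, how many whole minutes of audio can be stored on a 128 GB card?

Uncompressed byte rate = 24,000 × 2 × 1 = 48,000 bytes/s.
Capacity = 128 × 1,000,000,000 = 128,000,000,000 bytes.
128,000,000,000 / 48,000 ≈ 2666666.67 s → 44,444 minutes.

44,444 minutes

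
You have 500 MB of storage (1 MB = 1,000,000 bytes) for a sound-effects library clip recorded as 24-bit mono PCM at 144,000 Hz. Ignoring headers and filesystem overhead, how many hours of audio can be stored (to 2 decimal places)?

0.32 hours

Uncompressed byte rate = 144,000 × 3 × 1 = 432,000 bytes/s.
Capacity = 500 × 1,000,000 = 500,000,000 bytes.
500,000,000 / 432,000 ≈ 1157.41 s → 0.32 hours.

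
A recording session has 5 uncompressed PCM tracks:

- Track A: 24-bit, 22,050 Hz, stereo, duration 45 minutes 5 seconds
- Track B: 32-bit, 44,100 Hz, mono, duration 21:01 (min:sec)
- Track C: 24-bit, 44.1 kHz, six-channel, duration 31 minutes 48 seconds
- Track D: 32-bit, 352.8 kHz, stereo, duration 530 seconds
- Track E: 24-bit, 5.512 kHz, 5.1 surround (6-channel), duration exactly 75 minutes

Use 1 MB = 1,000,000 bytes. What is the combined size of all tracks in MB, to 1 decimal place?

4037.2 MB

Track A: 45 minutes 5 seconds = 2,705 s; 22,050 × 2,705 × 3 × 2 = 357,871,500 bytes.
Track B: 21:01 (min:sec) = 1,261 s; 44,100 × 1,261 × 4 × 1 = 222,440,400 bytes.
Track C: 31 minutes 48 seconds = 1,908 s; 44,100 × 1,908 × 3 × 6 = 1,514,570,400 bytes.
Track D: 352,800 × 530 × 4 × 2 = 1,495,872,000 bytes.
Track E: exactly 75 minutes = 4,500 s; 5,512 × 4,500 × 3 × 6 = 446,472,000 bytes.
Total = 4,037,226,300 bytes = 4037.2 MB.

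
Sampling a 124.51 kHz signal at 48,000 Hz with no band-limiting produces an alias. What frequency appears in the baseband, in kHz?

Nyquist = 48,000/2 = 24,000 Hz; 124,510 Hz exceeds it.
Alias = |124,510 − 3×48,000| = |124,510 − 144,000| = 19,490 Hz = 19.49 kHz.

19.49 kHz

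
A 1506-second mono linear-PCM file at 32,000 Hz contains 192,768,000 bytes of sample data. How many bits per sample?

Bytes per sample = 192,768,000 / (32,000 × 1,506 × 1) = 192,768,000 / 48,192,000 = 4.
Bit depth = 4 × 8 = 32 bits.

32 bits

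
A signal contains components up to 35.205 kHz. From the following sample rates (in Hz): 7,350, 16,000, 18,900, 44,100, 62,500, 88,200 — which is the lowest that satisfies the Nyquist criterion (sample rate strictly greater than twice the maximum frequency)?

Need sample rate > 2 × 35,205 = 70,410 Hz.
Lowest listed rate above 70,410 Hz is 88,200 Hz.

88,200 Hz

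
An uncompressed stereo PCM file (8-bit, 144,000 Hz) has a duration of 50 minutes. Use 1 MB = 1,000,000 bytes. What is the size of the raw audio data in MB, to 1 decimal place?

Duration = 50 minutes = 3,000 s.
Bytes = 144,000 samples/s × 3,000 s × 1 bytes/sample × 2 ch = 864,000,000 bytes.
864,000,000 / 1,000,000 = 864.0 MB.

864.0 MB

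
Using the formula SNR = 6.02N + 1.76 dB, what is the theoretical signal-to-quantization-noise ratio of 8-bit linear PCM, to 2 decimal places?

6.02 × 8 + 1.76 = 49.92 dB.

49.92 dB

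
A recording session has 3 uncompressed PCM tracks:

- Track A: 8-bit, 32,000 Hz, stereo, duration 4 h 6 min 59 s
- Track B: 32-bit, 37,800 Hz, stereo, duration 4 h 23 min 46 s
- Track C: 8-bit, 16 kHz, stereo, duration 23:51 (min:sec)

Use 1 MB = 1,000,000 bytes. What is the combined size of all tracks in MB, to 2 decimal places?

5779.99 MB

Track A: 4 h 6 min 59 s = 14,819 s; 32,000 × 14,819 × 1 × 2 = 948,416,000 bytes.
Track B: 4 h 23 min 46 s = 15,826 s; 37,800 × 15,826 × 4 × 2 = 4,785,782,400 bytes.
Track C: 23:51 (min:sec) = 1,431 s; 16,000 × 1,431 × 1 × 2 = 45,792,000 bytes.
Total = 5,779,990,400 bytes = 5779.99 MB.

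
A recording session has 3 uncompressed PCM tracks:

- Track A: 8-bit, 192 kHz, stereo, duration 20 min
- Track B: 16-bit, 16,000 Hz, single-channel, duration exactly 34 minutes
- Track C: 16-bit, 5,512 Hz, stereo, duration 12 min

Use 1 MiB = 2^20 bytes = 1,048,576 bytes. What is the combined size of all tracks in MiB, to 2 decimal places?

Track A: 20 min = 1,200 s; 192,000 × 1,200 × 1 × 2 = 460,800,000 bytes.
Track B: exactly 34 minutes = 2,040 s; 16,000 × 2,040 × 2 × 1 = 65,280,000 bytes.
Track C: 12 min = 720 s; 5,512 × 720 × 2 × 2 = 15,874,560 bytes.
Total = 541,954,560 bytes = 516.85 MiB.

516.85 MiB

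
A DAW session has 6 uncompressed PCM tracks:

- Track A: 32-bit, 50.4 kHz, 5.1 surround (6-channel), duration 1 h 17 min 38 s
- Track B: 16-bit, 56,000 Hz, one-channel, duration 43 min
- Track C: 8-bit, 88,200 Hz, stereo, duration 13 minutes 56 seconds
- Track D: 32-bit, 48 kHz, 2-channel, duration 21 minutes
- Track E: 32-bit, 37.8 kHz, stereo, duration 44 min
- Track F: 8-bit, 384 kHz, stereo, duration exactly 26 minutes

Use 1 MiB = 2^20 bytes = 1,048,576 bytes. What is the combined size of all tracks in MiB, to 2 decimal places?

Track A: 1 h 17 min 38 s = 4,658 s; 50,400 × 4,658 × 4 × 6 = 5,634,316,800 bytes.
Track B: 43 min = 2,580 s; 56,000 × 2,580 × 2 × 1 = 288,960,000 bytes.
Track C: 13 minutes 56 seconds = 836 s; 88,200 × 836 × 1 × 2 = 147,470,400 bytes.
Track D: 21 minutes = 1,260 s; 48,000 × 1,260 × 4 × 2 = 483,840,000 bytes.
Track E: 44 min = 2,640 s; 37,800 × 2,640 × 4 × 2 = 798,336,000 bytes.
Track F: exactly 26 minutes = 1,560 s; 384,000 × 1,560 × 1 × 2 = 1,198,080,000 bytes.
Total = 8,551,003,200 bytes = 8154.87 MiB.

8154.87 MiB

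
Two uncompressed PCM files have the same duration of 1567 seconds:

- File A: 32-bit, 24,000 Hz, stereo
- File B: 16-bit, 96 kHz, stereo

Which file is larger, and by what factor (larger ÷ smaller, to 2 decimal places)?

File A: 24,000 × 4 × 2 = 192,000 bytes/s.
File B: 96,000 × 2 × 2 = 384,000 bytes/s.
File B is larger; ratio = 601,728,000 / 300,864,000 = 2.00.

File B, by a factor of 2.00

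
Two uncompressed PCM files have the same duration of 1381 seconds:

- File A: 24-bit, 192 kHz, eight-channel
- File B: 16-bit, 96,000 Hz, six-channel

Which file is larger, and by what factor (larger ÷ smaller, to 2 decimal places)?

File A, by a factor of 4.00

File A: 192,000 × 3 × 8 = 4,608,000 bytes/s.
File B: 96,000 × 2 × 6 = 1,152,000 bytes/s.
File A is larger; ratio = 6,363,648,000 / 1,590,912,000 = 4.00.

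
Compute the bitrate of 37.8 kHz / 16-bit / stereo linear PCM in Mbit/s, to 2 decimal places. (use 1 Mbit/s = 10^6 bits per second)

1.21 Mbit/s

Bit rate = 37,800 × 16 × 2 = 1,209,600 bits/s.
= 1.21 Mbit/s.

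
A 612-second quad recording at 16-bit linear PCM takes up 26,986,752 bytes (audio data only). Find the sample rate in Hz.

5,512 Hz

Bytes = sample_rate × seconds × bytes_per_sample × channels.
sample_rate = 26,986,752 / (612 × 2 × 4) = 26,986,752 / 4,896 = 5,512 Hz.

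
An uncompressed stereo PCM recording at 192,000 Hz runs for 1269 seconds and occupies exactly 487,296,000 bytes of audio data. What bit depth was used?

Bytes per sample = 487,296,000 / (192,000 × 1,269 × 2) = 487,296,000 / 487,296,000 = 1.
Bit depth = 1 × 8 = 8 bits.

8 bits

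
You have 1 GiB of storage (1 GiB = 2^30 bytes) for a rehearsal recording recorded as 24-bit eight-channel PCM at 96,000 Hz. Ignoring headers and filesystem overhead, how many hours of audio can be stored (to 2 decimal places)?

Uncompressed byte rate = 96,000 × 3 × 8 = 2,304,000 bytes/s.
Capacity = 1 × 1,073,741,824 = 1,073,741,824 bytes.
1,073,741,824 / 2,304,000 ≈ 466.03 s → 0.13 hours.

0.13 hours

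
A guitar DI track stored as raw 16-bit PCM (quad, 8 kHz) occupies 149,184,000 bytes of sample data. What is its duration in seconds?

2,331 seconds

Byte rate = 8,000 × 2 × 4 = 64,000 bytes/s.
Duration = 149,184,000 / 64,000 = 2,331 s.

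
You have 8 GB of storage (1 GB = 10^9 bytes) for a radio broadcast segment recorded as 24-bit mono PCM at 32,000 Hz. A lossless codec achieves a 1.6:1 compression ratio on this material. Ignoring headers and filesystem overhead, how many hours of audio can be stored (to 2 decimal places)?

Uncompressed byte rate = 32,000 × 3 × 1 = 96,000 bytes/s.
After 1.6:1 compression, effective rate ≈ 60000 bytes/s.
Capacity = 8 × 1,000,000,000 = 8,000,000,000 bytes.
8,000,000,000 / effective rate ≈ 133333.33 s → 37.04 hours.

37.04 hours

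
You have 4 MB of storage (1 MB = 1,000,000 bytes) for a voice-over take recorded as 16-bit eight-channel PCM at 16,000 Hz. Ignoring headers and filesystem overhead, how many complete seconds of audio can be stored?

Uncompressed byte rate = 16,000 × 2 × 8 = 256,000 bytes/s.
Capacity = 4 × 1,000,000 = 4,000,000 bytes.
4,000,000 / 256,000 ≈ 15.62 s → 15 seconds.

15 seconds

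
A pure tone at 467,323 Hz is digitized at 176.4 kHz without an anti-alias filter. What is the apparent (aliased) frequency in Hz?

Nyquist = 176,400/2 = 88,200 Hz; 467,323 Hz exceeds it.
Alias = |467,323 − 3×176,400| = |467,323 − 529,200| = 61,877 Hz.

61,877 Hz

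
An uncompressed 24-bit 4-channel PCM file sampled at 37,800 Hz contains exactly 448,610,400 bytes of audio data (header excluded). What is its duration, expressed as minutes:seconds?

Byte rate = 37,800 × 3 × 4 = 453,600 bytes/s.
Duration = 448,610,400 / 453,600 = 989 s.
989 s = 16:29.

16:29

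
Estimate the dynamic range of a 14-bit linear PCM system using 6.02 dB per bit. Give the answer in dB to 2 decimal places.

84.28 dB

14 × 6.02 = 84.28 dB.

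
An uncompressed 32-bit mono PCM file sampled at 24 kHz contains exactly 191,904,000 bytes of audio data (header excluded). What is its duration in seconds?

1,999 seconds

Byte rate = 24,000 × 4 × 1 = 96,000 bytes/s.
Duration = 191,904,000 / 96,000 = 1,999 s.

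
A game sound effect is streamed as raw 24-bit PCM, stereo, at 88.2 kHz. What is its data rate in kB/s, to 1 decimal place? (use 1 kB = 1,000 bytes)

529.2 kB/s

Bit rate = 88,200 × 24 × 2 = 4,233,600 bits/s.
4,233,600 / 8 = 529,200 B/s = 529.2 kB/s.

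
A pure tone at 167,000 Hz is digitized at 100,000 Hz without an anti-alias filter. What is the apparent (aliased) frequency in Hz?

Nyquist = 100,000/2 = 50,000 Hz; 167,000 Hz exceeds it.
Alias = |167,000 − 2×100,000| = |167,000 − 200,000| = 33,000 Hz.

33,000 Hz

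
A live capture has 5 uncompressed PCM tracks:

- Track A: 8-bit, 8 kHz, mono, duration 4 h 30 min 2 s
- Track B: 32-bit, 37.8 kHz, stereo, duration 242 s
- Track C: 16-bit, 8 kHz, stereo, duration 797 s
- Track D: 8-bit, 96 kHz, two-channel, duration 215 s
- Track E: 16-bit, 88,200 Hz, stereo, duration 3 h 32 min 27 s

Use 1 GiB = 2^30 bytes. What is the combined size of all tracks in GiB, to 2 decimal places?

Track A: 4 h 30 min 2 s = 16,202 s; 8,000 × 16,202 × 1 × 1 = 129,616,000 bytes.
Track B: 37,800 × 242 × 4 × 2 = 73,180,800 bytes.
Track C: 8,000 × 797 × 2 × 2 = 25,504,000 bytes.
Track D: 96,000 × 215 × 1 × 2 = 41,280,000 bytes.
Track E: 3 h 32 min 27 s = 12,747 s; 88,200 × 12,747 × 2 × 2 = 4,497,141,600 bytes.
Total = 4,766,722,400 bytes = 4.44 GiB.

4.44 GiB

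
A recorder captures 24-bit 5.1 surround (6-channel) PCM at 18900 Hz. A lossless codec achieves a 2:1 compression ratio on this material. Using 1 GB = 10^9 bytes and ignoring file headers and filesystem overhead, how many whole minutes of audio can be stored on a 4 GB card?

Uncompressed byte rate = 18,900 × 3 × 6 = 340,200 bytes/s.
After 2:1 compression, effective rate ≈ 170100 bytes/s.
Capacity = 4 × 1,000,000,000 = 4,000,000,000 bytes.
4,000,000,000 / effective rate ≈ 23515.58 s → 391 minutes.

391 minutes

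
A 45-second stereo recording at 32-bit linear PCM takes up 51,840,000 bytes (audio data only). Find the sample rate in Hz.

144,000 Hz

Bytes = sample_rate × seconds × bytes_per_sample × channels.
sample_rate = 51,840,000 / (45 × 4 × 2) = 51,840,000 / 360 = 144,000 Hz.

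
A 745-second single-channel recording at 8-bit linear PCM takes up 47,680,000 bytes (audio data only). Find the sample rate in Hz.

64,000 Hz

Bytes = sample_rate × seconds × bytes_per_sample × channels.
sample_rate = 47,680,000 / (745 × 1 × 1) = 47,680,000 / 745 = 64,000 Hz.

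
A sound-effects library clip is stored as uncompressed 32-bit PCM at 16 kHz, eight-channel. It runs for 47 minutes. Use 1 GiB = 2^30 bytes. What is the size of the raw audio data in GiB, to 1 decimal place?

Duration = 47 minutes = 2,820 s.
Bytes = 16,000 samples/s × 2,820 s × 4 bytes/sample × 8 ch = 1,443,840,000 bytes.
1,443,840,000 / 1,073,741,824 = 1.3 GiB.

1.3 GiB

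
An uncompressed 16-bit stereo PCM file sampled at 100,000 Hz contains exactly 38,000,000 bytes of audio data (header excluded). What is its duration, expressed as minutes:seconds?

Byte rate = 100,000 × 2 × 2 = 400,000 bytes/s.
Duration = 38,000,000 / 400,000 = 95 s.
95 s = 1:35.

1:35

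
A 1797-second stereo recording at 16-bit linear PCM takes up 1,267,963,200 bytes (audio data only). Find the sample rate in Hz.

176,400 Hz

Bytes = sample_rate × seconds × bytes_per_sample × channels.
sample_rate = 1,267,963,200 / (1,797 × 2 × 2) = 1,267,963,200 / 7,188 = 176,400 Hz.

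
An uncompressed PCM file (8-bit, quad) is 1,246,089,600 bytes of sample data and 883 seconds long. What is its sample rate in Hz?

352,800 Hz

Bytes = sample_rate × seconds × bytes_per_sample × channels.
sample_rate = 1,246,089,600 / (883 × 1 × 4) = 1,246,089,600 / 3,532 = 352,800 Hz.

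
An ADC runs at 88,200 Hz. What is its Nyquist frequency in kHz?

Nyquist frequency = sample rate / 2 = 88,200 / 2 = 44.1 kHz.

44.1 kHz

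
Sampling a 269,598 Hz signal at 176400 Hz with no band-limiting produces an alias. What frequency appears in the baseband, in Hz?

Nyquist = 176,400/2 = 88,200 Hz; 269,598 Hz exceeds it.
Alias = |269,598 − 2×176,400| = |269,598 − 352,800| = 83,202 Hz.

83,202 Hz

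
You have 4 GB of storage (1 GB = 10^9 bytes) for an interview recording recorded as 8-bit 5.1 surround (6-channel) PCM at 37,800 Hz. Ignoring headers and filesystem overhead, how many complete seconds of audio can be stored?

Uncompressed byte rate = 37,800 × 1 × 6 = 226,800 bytes/s.
Capacity = 4 × 1,000,000,000 = 4,000,000,000 bytes.
4,000,000,000 / 226,800 ≈ 17636.68 s → 17,636 seconds.

17,636 seconds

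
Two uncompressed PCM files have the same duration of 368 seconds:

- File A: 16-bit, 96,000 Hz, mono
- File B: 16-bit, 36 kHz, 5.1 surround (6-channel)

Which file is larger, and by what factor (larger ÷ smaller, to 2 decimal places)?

File B, by a factor of 2.25

File A: 96,000 × 2 × 1 = 192,000 bytes/s.
File B: 36,000 × 2 × 6 = 432,000 bytes/s.
File B is larger; ratio = 158,976,000 / 70,656,000 = 2.25.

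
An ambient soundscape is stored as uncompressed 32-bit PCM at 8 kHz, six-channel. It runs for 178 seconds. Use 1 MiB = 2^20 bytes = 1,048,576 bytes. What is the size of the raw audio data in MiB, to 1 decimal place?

Bytes = 8,000 samples/s × 178 s × 4 bytes/sample × 6 ch = 34,176,000 bytes.
34,176,000 / 1,048,576 = 32.6 MiB.

32.6 MiB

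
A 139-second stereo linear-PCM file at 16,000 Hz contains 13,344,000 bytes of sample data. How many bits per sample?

24 bits

Bytes per sample = 13,344,000 / (16,000 × 139 × 2) = 13,344,000 / 4,448,000 = 3.
Bit depth = 3 × 8 = 24 bits.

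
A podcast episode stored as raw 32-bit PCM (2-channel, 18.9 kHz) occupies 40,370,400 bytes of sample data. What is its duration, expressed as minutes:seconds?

Byte rate = 18,900 × 4 × 2 = 151,200 bytes/s.
Duration = 40,370,400 / 151,200 = 267 s.
267 s = 4:27.

4:27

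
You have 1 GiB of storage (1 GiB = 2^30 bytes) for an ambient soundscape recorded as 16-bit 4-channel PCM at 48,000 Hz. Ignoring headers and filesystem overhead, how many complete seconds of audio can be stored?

Uncompressed byte rate = 48,000 × 2 × 4 = 384,000 bytes/s.
Capacity = 1 × 1,073,741,824 = 1,073,741,824 bytes.
1,073,741,824 / 384,000 ≈ 2796.2 s → 2,796 seconds.

2,796 seconds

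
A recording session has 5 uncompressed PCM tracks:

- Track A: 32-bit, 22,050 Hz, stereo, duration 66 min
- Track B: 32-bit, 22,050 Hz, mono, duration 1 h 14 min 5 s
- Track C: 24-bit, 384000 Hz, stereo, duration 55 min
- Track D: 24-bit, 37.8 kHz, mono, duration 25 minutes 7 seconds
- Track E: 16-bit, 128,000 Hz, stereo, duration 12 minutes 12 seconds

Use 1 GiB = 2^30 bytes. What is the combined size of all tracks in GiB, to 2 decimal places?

8.60 GiB

Track A: 66 min = 3,960 s; 22,050 × 3,960 × 4 × 2 = 698,544,000 bytes.
Track B: 1 h 14 min 5 s = 4,445 s; 22,050 × 4,445 × 4 × 1 = 392,049,000 bytes.
Track C: 55 min = 3,300 s; 384,000 × 3,300 × 3 × 2 = 7,603,200,000 bytes.
Track D: 25 minutes 7 seconds = 1,507 s; 37,800 × 1,507 × 3 × 1 = 170,893,800 bytes.
Track E: 12 minutes 12 seconds = 732 s; 128,000 × 732 × 2 × 2 = 374,784,000 bytes.
Total = 9,239,470,800 bytes = 8.60 GiB.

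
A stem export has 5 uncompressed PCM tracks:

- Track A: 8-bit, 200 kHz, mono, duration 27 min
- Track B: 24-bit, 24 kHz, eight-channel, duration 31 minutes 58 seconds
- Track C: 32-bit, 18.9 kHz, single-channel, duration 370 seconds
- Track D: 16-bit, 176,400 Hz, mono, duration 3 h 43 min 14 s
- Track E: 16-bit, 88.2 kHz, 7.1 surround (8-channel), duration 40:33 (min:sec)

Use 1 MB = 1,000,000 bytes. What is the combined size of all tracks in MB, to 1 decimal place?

9615.6 MB

Track A: 27 min = 1,620 s; 200,000 × 1,620 × 1 × 1 = 324,000,000 bytes.
Track B: 31 minutes 58 seconds = 1,918 s; 24,000 × 1,918 × 3 × 8 = 1,104,768,000 bytes.
Track C: 18,900 × 370 × 4 × 1 = 27,972,000 bytes.
Track D: 3 h 43 min 14 s = 13,394 s; 176,400 × 13,394 × 2 × 1 = 4,725,403,200 bytes.
Track E: 40:33 (min:sec) = 2,433 s; 88,200 × 2,433 × 2 × 8 = 3,433,449,600 bytes.
Total = 9,615,592,800 bytes = 9615.6 MB.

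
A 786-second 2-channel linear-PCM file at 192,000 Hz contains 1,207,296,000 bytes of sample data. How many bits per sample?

Bytes per sample = 1,207,296,000 / (192,000 × 786 × 2) = 1,207,296,000 / 301,824,000 = 4.
Bit depth = 4 × 8 = 32 bits.

32 bits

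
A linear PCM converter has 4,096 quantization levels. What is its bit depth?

12 bits

log2(4,096) = 12.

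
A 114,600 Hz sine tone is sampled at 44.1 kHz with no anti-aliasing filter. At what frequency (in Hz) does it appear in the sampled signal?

Nyquist = 44,100/2 = 22,050 Hz; 114,600 Hz exceeds it.
Alias = |114,600 − 3×44,100| = |114,600 − 132,300| = 17,700 Hz.

17,700 Hz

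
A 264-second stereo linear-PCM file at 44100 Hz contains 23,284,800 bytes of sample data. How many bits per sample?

Bytes per sample = 23,284,800 / (44,100 × 264 × 2) = 23,284,800 / 23,284,800 = 1.
Bit depth = 1 × 8 = 8 bits.

8 bits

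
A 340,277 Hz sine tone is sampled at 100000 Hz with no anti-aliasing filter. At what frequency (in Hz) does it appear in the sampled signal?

40,277 Hz

Nyquist = 100,000/2 = 50,000 Hz; 340,277 Hz exceeds it.
Alias = |340,277 − 3×100,000| = |340,277 − 300,000| = 40,277 Hz.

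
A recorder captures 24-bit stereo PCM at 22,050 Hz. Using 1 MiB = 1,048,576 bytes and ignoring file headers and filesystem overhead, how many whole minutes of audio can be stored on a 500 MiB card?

66 minutes

Uncompressed byte rate = 22,050 × 3 × 2 = 132,300 bytes/s.
Capacity = 500 × 1,048,576 = 524,288,000 bytes.
524,288,000 / 132,300 ≈ 3962.87 s → 66 minutes.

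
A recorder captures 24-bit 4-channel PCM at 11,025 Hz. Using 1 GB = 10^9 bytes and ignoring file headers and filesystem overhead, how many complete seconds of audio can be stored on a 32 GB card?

Uncompressed byte rate = 11,025 × 3 × 4 = 132,300 bytes/s.
Capacity = 32 × 1,000,000,000 = 32,000,000,000 bytes.
32,000,000,000 / 132,300 ≈ 241874.53 s → 241,874 seconds.

241,874 seconds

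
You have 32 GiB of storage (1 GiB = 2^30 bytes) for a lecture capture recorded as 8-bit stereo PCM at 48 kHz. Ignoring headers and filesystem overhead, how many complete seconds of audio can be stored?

Uncompressed byte rate = 48,000 × 1 × 2 = 96,000 bytes/s.
Capacity = 32 × 1,073,741,824 = 34,359,738,368 bytes.
34,359,738,368 / 96,000 ≈ 357913.94 s → 357,913 seconds.

357,913 seconds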